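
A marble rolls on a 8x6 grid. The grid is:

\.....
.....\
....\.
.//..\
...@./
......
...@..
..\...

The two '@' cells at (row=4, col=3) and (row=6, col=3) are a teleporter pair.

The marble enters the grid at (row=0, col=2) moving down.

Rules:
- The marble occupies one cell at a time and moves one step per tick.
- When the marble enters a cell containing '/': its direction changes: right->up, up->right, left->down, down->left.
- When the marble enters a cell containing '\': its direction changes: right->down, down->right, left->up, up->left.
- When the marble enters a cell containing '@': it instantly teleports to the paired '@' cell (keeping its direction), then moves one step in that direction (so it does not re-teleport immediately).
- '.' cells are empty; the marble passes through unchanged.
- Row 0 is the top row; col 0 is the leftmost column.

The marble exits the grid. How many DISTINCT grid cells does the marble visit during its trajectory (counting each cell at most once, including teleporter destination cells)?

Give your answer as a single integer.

Answer: 9

Derivation:
Step 1: enter (0,2), '.' pass, move down to (1,2)
Step 2: enter (1,2), '.' pass, move down to (2,2)
Step 3: enter (2,2), '.' pass, move down to (3,2)
Step 4: enter (3,2), '/' deflects down->left, move left to (3,1)
Step 5: enter (3,1), '/' deflects left->down, move down to (4,1)
Step 6: enter (4,1), '.' pass, move down to (5,1)
Step 7: enter (5,1), '.' pass, move down to (6,1)
Step 8: enter (6,1), '.' pass, move down to (7,1)
Step 9: enter (7,1), '.' pass, move down to (8,1)
Step 10: at (8,1) — EXIT via bottom edge, pos 1
Distinct cells visited: 9 (path length 9)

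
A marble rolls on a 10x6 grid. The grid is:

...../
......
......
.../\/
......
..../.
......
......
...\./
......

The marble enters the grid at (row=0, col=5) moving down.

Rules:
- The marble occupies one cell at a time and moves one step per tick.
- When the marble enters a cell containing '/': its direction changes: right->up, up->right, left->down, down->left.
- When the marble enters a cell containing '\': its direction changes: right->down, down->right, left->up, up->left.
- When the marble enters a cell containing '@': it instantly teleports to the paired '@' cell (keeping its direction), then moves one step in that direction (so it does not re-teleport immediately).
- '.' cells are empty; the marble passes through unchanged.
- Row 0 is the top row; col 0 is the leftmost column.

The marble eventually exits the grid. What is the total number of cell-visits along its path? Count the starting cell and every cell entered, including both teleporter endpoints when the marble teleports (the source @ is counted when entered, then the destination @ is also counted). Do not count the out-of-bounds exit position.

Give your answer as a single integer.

Answer: 6

Derivation:
Step 1: enter (0,5), '/' deflects down->left, move left to (0,4)
Step 2: enter (0,4), '.' pass, move left to (0,3)
Step 3: enter (0,3), '.' pass, move left to (0,2)
Step 4: enter (0,2), '.' pass, move left to (0,1)
Step 5: enter (0,1), '.' pass, move left to (0,0)
Step 6: enter (0,0), '.' pass, move left to (0,-1)
Step 7: at (0,-1) — EXIT via left edge, pos 0
Path length (cell visits): 6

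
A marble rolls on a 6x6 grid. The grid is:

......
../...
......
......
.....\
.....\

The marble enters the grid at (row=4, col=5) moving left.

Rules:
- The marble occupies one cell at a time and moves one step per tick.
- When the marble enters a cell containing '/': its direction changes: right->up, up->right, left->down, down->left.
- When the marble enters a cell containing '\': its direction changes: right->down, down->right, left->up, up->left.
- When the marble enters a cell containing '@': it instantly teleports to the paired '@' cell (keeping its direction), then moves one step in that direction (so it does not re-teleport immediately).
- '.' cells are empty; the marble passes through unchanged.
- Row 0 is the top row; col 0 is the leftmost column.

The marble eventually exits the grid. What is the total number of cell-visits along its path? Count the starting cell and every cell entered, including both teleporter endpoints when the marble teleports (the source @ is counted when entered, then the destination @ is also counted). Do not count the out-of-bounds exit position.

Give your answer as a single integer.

Answer: 5

Derivation:
Step 1: enter (4,5), '\' deflects left->up, move up to (3,5)
Step 2: enter (3,5), '.' pass, move up to (2,5)
Step 3: enter (2,5), '.' pass, move up to (1,5)
Step 4: enter (1,5), '.' pass, move up to (0,5)
Step 5: enter (0,5), '.' pass, move up to (-1,5)
Step 6: at (-1,5) — EXIT via top edge, pos 5
Path length (cell visits): 5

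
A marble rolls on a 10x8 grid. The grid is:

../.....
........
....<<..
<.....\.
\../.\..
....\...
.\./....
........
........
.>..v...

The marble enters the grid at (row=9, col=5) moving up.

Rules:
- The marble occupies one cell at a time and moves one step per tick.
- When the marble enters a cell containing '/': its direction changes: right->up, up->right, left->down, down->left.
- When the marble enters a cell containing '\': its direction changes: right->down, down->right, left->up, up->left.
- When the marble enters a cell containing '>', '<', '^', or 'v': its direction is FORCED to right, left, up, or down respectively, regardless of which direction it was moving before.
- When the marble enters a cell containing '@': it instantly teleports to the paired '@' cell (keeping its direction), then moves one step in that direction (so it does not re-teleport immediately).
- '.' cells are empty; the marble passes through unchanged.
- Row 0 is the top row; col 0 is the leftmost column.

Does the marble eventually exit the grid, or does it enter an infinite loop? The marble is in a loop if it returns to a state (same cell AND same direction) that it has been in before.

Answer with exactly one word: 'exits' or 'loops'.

Step 1: enter (9,5), '.' pass, move up to (8,5)
Step 2: enter (8,5), '.' pass, move up to (7,5)
Step 3: enter (7,5), '.' pass, move up to (6,5)
Step 4: enter (6,5), '.' pass, move up to (5,5)
Step 5: enter (5,5), '.' pass, move up to (4,5)
Step 6: enter (4,5), '\' deflects up->left, move left to (4,4)
Step 7: enter (4,4), '.' pass, move left to (4,3)
Step 8: enter (4,3), '/' deflects left->down, move down to (5,3)
Step 9: enter (5,3), '.' pass, move down to (6,3)
Step 10: enter (6,3), '/' deflects down->left, move left to (6,2)
Step 11: enter (6,2), '.' pass, move left to (6,1)
Step 12: enter (6,1), '\' deflects left->up, move up to (5,1)
Step 13: enter (5,1), '.' pass, move up to (4,1)
Step 14: enter (4,1), '.' pass, move up to (3,1)
Step 15: enter (3,1), '.' pass, move up to (2,1)
Step 16: enter (2,1), '.' pass, move up to (1,1)
Step 17: enter (1,1), '.' pass, move up to (0,1)
Step 18: enter (0,1), '.' pass, move up to (-1,1)
Step 19: at (-1,1) — EXIT via top edge, pos 1

Answer: exits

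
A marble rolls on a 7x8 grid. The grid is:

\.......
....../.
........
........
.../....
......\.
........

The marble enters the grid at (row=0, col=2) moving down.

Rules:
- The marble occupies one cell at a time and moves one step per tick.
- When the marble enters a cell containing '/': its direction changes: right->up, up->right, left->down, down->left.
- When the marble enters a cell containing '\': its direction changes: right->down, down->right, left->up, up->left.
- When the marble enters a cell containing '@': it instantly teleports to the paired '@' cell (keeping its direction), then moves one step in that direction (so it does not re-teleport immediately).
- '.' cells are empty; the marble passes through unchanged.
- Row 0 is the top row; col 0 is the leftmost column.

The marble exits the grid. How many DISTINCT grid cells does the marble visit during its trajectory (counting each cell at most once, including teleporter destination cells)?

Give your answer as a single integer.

Step 1: enter (0,2), '.' pass, move down to (1,2)
Step 2: enter (1,2), '.' pass, move down to (2,2)
Step 3: enter (2,2), '.' pass, move down to (3,2)
Step 4: enter (3,2), '.' pass, move down to (4,2)
Step 5: enter (4,2), '.' pass, move down to (5,2)
Step 6: enter (5,2), '.' pass, move down to (6,2)
Step 7: enter (6,2), '.' pass, move down to (7,2)
Step 8: at (7,2) — EXIT via bottom edge, pos 2
Distinct cells visited: 7 (path length 7)

Answer: 7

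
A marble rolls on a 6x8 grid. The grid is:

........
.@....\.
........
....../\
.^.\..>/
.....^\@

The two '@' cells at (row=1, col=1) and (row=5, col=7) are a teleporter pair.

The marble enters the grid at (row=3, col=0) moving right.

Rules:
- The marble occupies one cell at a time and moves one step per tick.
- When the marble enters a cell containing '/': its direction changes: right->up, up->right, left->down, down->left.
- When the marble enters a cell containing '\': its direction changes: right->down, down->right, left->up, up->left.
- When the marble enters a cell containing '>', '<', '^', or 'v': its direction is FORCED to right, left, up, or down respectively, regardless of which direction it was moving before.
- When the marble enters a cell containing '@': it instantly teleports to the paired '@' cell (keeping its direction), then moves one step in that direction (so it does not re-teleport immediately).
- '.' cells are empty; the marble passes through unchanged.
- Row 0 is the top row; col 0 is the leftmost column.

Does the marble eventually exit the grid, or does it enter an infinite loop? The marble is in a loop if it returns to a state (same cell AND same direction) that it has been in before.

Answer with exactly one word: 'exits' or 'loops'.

Step 1: enter (3,0), '.' pass, move right to (3,1)
Step 2: enter (3,1), '.' pass, move right to (3,2)
Step 3: enter (3,2), '.' pass, move right to (3,3)
Step 4: enter (3,3), '.' pass, move right to (3,4)
Step 5: enter (3,4), '.' pass, move right to (3,5)
Step 6: enter (3,5), '.' pass, move right to (3,6)
Step 7: enter (3,6), '/' deflects right->up, move up to (2,6)
Step 8: enter (2,6), '.' pass, move up to (1,6)
Step 9: enter (1,6), '\' deflects up->left, move left to (1,5)
Step 10: enter (1,5), '.' pass, move left to (1,4)
Step 11: enter (1,4), '.' pass, move left to (1,3)
Step 12: enter (1,3), '.' pass, move left to (1,2)
Step 13: enter (1,2), '.' pass, move left to (1,1)
Step 14: enter (1,1), '@' teleport (1,1)->(5,7), also enter (5,7), move left to (5,6)
Step 15: enter (5,6), '\' deflects left->up, move up to (4,6)
Step 16: enter (4,6), '>' forces up->right, move right to (4,7)
Step 17: enter (4,7), '/' deflects right->up, move up to (3,7)
Step 18: enter (3,7), '\' deflects up->left, move left to (3,6)
Step 19: enter (3,6), '/' deflects left->down, move down to (4,6)
Step 20: enter (4,6), '>' forces down->right, move right to (4,7)
Step 21: at (4,7) dir=right — LOOP DETECTED (seen before)

Answer: loops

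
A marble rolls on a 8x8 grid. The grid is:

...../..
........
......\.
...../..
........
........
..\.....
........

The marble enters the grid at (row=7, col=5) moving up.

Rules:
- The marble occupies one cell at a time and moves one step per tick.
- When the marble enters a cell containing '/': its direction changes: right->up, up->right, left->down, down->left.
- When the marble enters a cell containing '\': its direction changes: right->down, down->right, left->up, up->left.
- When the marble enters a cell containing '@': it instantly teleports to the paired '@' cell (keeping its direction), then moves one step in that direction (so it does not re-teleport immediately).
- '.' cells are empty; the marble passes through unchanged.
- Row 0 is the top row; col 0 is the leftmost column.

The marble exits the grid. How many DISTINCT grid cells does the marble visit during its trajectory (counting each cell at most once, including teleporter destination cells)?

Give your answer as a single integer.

Answer: 7

Derivation:
Step 1: enter (7,5), '.' pass, move up to (6,5)
Step 2: enter (6,5), '.' pass, move up to (5,5)
Step 3: enter (5,5), '.' pass, move up to (4,5)
Step 4: enter (4,5), '.' pass, move up to (3,5)
Step 5: enter (3,5), '/' deflects up->right, move right to (3,6)
Step 6: enter (3,6), '.' pass, move right to (3,7)
Step 7: enter (3,7), '.' pass, move right to (3,8)
Step 8: at (3,8) — EXIT via right edge, pos 3
Distinct cells visited: 7 (path length 7)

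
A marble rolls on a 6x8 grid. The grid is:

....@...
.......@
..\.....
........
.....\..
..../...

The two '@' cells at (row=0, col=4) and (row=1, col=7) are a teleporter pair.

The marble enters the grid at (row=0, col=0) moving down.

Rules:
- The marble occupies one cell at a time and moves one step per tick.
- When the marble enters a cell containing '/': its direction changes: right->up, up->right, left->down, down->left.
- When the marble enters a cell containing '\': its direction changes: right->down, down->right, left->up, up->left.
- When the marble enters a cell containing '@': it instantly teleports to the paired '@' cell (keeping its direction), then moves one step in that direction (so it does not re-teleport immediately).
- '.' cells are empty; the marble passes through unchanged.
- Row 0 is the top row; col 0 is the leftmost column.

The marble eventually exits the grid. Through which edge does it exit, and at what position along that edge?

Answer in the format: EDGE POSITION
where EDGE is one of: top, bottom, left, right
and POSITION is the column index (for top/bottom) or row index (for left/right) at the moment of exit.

Answer: bottom 0

Derivation:
Step 1: enter (0,0), '.' pass, move down to (1,0)
Step 2: enter (1,0), '.' pass, move down to (2,0)
Step 3: enter (2,0), '.' pass, move down to (3,0)
Step 4: enter (3,0), '.' pass, move down to (4,0)
Step 5: enter (4,0), '.' pass, move down to (5,0)
Step 6: enter (5,0), '.' pass, move down to (6,0)
Step 7: at (6,0) — EXIT via bottom edge, pos 0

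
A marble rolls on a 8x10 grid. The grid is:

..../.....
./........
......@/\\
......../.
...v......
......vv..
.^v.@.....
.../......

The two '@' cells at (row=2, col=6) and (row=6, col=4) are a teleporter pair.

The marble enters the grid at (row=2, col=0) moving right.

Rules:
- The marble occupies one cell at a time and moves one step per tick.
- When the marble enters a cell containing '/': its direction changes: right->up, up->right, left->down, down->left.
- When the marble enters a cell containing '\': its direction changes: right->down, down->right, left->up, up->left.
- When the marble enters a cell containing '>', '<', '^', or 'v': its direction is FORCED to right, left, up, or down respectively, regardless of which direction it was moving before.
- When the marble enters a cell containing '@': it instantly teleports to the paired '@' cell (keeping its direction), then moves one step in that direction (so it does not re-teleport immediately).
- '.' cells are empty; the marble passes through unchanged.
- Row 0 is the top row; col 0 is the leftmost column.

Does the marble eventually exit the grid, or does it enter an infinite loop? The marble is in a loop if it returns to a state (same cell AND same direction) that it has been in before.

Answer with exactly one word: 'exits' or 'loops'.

Step 1: enter (2,0), '.' pass, move right to (2,1)
Step 2: enter (2,1), '.' pass, move right to (2,2)
Step 3: enter (2,2), '.' pass, move right to (2,3)
Step 4: enter (2,3), '.' pass, move right to (2,4)
Step 5: enter (2,4), '.' pass, move right to (2,5)
Step 6: enter (2,5), '.' pass, move right to (2,6)
Step 7: enter (2,6), '@' teleport (2,6)->(6,4), also enter (6,4), move right to (6,5)
Step 8: enter (6,5), '.' pass, move right to (6,6)
Step 9: enter (6,6), '.' pass, move right to (6,7)
Step 10: enter (6,7), '.' pass, move right to (6,8)
Step 11: enter (6,8), '.' pass, move right to (6,9)
Step 12: enter (6,9), '.' pass, move right to (6,10)
Step 13: at (6,10) — EXIT via right edge, pos 6

Answer: exits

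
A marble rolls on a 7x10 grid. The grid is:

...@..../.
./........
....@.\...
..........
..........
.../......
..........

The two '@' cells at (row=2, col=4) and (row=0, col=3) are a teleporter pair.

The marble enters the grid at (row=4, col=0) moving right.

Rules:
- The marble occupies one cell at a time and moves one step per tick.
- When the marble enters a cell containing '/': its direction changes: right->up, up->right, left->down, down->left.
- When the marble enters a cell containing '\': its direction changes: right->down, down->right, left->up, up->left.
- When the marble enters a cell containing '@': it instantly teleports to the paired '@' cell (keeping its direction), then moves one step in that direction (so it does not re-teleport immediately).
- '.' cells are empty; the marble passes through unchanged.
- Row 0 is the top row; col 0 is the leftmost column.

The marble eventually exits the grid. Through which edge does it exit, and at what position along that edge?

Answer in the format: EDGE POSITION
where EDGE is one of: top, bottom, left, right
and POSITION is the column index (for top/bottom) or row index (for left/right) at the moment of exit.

Answer: right 4

Derivation:
Step 1: enter (4,0), '.' pass, move right to (4,1)
Step 2: enter (4,1), '.' pass, move right to (4,2)
Step 3: enter (4,2), '.' pass, move right to (4,3)
Step 4: enter (4,3), '.' pass, move right to (4,4)
Step 5: enter (4,4), '.' pass, move right to (4,5)
Step 6: enter (4,5), '.' pass, move right to (4,6)
Step 7: enter (4,6), '.' pass, move right to (4,7)
Step 8: enter (4,7), '.' pass, move right to (4,8)
Step 9: enter (4,8), '.' pass, move right to (4,9)
Step 10: enter (4,9), '.' pass, move right to (4,10)
Step 11: at (4,10) — EXIT via right edge, pos 4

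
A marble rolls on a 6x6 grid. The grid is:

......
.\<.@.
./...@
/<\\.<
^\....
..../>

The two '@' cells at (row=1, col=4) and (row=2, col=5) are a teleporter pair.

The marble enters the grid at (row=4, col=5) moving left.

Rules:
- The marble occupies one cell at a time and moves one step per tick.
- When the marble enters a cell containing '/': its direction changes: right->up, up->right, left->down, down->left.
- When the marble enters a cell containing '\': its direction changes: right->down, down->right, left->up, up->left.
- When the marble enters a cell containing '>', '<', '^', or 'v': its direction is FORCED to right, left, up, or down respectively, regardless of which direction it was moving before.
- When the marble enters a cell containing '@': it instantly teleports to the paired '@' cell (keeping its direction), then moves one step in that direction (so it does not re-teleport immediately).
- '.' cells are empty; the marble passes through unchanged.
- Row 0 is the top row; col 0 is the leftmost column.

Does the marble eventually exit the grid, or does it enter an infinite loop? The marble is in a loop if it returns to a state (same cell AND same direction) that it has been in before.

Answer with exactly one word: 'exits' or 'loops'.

Step 1: enter (4,5), '.' pass, move left to (4,4)
Step 2: enter (4,4), '.' pass, move left to (4,3)
Step 3: enter (4,3), '.' pass, move left to (4,2)
Step 4: enter (4,2), '.' pass, move left to (4,1)
Step 5: enter (4,1), '\' deflects left->up, move up to (3,1)
Step 6: enter (3,1), '<' forces up->left, move left to (3,0)
Step 7: enter (3,0), '/' deflects left->down, move down to (4,0)
Step 8: enter (4,0), '^' forces down->up, move up to (3,0)
Step 9: enter (3,0), '/' deflects up->right, move right to (3,1)
Step 10: enter (3,1), '<' forces right->left, move left to (3,0)
Step 11: at (3,0) dir=left — LOOP DETECTED (seen before)

Answer: loops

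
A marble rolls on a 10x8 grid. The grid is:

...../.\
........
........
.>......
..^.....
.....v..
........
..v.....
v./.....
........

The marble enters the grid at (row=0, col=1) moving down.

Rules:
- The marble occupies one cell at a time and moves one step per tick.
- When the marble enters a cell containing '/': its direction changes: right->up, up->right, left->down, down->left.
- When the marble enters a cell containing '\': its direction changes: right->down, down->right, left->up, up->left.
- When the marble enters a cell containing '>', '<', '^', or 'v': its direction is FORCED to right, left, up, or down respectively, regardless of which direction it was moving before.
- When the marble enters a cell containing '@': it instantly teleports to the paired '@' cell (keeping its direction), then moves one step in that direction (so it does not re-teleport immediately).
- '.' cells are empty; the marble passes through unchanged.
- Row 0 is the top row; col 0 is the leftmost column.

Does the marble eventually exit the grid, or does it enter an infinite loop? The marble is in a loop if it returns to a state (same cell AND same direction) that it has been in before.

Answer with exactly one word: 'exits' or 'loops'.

Step 1: enter (0,1), '.' pass, move down to (1,1)
Step 2: enter (1,1), '.' pass, move down to (2,1)
Step 3: enter (2,1), '.' pass, move down to (3,1)
Step 4: enter (3,1), '>' forces down->right, move right to (3,2)
Step 5: enter (3,2), '.' pass, move right to (3,3)
Step 6: enter (3,3), '.' pass, move right to (3,4)
Step 7: enter (3,4), '.' pass, move right to (3,5)
Step 8: enter (3,5), '.' pass, move right to (3,6)
Step 9: enter (3,6), '.' pass, move right to (3,7)
Step 10: enter (3,7), '.' pass, move right to (3,8)
Step 11: at (3,8) — EXIT via right edge, pos 3

Answer: exits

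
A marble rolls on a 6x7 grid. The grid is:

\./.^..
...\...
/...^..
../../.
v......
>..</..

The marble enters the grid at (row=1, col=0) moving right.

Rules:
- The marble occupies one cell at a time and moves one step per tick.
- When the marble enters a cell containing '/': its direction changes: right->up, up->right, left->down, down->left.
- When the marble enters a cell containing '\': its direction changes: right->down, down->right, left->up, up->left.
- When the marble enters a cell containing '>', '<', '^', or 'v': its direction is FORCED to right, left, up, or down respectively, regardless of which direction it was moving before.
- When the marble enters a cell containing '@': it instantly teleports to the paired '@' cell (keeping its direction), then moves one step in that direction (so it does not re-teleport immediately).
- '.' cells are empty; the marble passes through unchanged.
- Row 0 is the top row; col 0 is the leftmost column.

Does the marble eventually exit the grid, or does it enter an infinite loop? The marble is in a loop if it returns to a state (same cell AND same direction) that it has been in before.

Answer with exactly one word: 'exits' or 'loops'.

Step 1: enter (1,0), '.' pass, move right to (1,1)
Step 2: enter (1,1), '.' pass, move right to (1,2)
Step 3: enter (1,2), '.' pass, move right to (1,3)
Step 4: enter (1,3), '\' deflects right->down, move down to (2,3)
Step 5: enter (2,3), '.' pass, move down to (3,3)
Step 6: enter (3,3), '.' pass, move down to (4,3)
Step 7: enter (4,3), '.' pass, move down to (5,3)
Step 8: enter (5,3), '<' forces down->left, move left to (5,2)
Step 9: enter (5,2), '.' pass, move left to (5,1)
Step 10: enter (5,1), '.' pass, move left to (5,0)
Step 11: enter (5,0), '>' forces left->right, move right to (5,1)
Step 12: enter (5,1), '.' pass, move right to (5,2)
Step 13: enter (5,2), '.' pass, move right to (5,3)
Step 14: enter (5,3), '<' forces right->left, move left to (5,2)
Step 15: at (5,2) dir=left — LOOP DETECTED (seen before)

Answer: loops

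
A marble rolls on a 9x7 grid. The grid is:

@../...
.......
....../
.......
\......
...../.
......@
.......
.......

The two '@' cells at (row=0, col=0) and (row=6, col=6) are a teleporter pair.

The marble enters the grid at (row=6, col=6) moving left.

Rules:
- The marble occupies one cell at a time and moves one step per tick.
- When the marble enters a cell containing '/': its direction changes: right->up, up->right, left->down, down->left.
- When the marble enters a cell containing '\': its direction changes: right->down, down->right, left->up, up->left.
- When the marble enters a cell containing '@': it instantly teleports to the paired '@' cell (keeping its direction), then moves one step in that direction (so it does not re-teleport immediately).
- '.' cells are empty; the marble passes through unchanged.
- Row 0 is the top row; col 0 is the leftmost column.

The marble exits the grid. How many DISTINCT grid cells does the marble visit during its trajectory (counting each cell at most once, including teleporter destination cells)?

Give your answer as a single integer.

Step 1: enter (6,6), '@' teleport (6,6)->(0,0), also enter (0,0), move left to (0,-1)
Step 2: at (0,-1) — EXIT via left edge, pos 0
Distinct cells visited: 2 (path length 2)

Answer: 2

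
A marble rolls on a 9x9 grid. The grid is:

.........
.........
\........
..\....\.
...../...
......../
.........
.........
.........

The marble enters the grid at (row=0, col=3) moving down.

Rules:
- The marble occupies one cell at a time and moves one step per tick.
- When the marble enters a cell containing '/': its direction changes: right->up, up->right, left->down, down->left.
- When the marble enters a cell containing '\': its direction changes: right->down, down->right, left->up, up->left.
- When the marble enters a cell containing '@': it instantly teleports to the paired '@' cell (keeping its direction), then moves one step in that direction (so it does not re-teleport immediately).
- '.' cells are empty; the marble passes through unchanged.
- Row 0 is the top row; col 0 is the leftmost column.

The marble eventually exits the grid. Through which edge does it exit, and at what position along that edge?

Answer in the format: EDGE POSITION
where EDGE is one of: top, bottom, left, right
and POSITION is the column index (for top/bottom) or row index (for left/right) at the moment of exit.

Step 1: enter (0,3), '.' pass, move down to (1,3)
Step 2: enter (1,3), '.' pass, move down to (2,3)
Step 3: enter (2,3), '.' pass, move down to (3,3)
Step 4: enter (3,3), '.' pass, move down to (4,3)
Step 5: enter (4,3), '.' pass, move down to (5,3)
Step 6: enter (5,3), '.' pass, move down to (6,3)
Step 7: enter (6,3), '.' pass, move down to (7,3)
Step 8: enter (7,3), '.' pass, move down to (8,3)
Step 9: enter (8,3), '.' pass, move down to (9,3)
Step 10: at (9,3) — EXIT via bottom edge, pos 3

Answer: bottom 3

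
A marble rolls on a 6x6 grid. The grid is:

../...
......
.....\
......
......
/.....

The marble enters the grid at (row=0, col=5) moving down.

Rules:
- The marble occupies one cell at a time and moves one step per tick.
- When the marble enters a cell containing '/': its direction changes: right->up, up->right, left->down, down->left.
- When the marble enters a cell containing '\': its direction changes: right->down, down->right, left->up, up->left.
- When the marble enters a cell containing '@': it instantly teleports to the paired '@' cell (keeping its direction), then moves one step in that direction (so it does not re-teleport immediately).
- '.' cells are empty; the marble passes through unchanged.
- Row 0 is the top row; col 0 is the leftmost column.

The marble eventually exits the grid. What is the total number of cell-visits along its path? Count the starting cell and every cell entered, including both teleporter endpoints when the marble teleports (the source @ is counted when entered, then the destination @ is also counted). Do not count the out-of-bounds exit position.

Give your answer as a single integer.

Step 1: enter (0,5), '.' pass, move down to (1,5)
Step 2: enter (1,5), '.' pass, move down to (2,5)
Step 3: enter (2,5), '\' deflects down->right, move right to (2,6)
Step 4: at (2,6) — EXIT via right edge, pos 2
Path length (cell visits): 3

Answer: 3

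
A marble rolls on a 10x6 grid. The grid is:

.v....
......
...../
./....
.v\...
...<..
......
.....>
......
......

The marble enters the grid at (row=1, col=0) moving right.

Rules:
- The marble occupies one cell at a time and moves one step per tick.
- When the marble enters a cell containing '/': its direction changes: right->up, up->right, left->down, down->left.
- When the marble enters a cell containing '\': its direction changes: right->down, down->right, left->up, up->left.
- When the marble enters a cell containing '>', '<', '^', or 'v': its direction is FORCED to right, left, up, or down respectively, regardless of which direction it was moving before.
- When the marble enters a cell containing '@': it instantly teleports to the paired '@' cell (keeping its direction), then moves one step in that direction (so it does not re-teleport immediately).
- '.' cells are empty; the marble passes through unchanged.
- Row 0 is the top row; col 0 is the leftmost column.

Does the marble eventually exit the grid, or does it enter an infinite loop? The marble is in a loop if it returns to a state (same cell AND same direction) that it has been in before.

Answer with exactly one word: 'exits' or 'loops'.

Step 1: enter (1,0), '.' pass, move right to (1,1)
Step 2: enter (1,1), '.' pass, move right to (1,2)
Step 3: enter (1,2), '.' pass, move right to (1,3)
Step 4: enter (1,3), '.' pass, move right to (1,4)
Step 5: enter (1,4), '.' pass, move right to (1,5)
Step 6: enter (1,5), '.' pass, move right to (1,6)
Step 7: at (1,6) — EXIT via right edge, pos 1

Answer: exits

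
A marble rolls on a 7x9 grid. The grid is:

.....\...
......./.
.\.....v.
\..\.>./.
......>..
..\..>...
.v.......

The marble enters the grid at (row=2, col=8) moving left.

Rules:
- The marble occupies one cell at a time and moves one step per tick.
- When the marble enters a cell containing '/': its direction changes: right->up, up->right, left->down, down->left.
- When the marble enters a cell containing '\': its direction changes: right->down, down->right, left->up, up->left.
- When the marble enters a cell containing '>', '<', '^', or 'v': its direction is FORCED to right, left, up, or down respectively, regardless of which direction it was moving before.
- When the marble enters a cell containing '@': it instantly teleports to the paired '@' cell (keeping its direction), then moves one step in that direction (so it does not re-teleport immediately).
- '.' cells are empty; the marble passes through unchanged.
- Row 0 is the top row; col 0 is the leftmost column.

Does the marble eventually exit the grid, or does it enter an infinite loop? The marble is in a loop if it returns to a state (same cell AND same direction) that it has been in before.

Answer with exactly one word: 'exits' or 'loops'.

Answer: loops

Derivation:
Step 1: enter (2,8), '.' pass, move left to (2,7)
Step 2: enter (2,7), 'v' forces left->down, move down to (3,7)
Step 3: enter (3,7), '/' deflects down->left, move left to (3,6)
Step 4: enter (3,6), '.' pass, move left to (3,5)
Step 5: enter (3,5), '>' forces left->right, move right to (3,6)
Step 6: enter (3,6), '.' pass, move right to (3,7)
Step 7: enter (3,7), '/' deflects right->up, move up to (2,7)
Step 8: enter (2,7), 'v' forces up->down, move down to (3,7)
Step 9: at (3,7) dir=down — LOOP DETECTED (seen before)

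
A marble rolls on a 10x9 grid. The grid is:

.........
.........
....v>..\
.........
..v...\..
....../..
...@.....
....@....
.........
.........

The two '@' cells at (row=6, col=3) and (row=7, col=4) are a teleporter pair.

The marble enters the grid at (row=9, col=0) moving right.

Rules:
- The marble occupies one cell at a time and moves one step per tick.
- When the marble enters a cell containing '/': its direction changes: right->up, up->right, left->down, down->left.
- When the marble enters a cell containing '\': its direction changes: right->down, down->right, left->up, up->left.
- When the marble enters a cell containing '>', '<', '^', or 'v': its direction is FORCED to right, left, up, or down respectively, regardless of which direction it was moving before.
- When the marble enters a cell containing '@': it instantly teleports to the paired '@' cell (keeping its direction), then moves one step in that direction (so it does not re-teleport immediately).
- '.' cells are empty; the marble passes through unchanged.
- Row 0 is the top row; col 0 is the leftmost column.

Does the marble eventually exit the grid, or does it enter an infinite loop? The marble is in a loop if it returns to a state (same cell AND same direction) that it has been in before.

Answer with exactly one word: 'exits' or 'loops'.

Answer: exits

Derivation:
Step 1: enter (9,0), '.' pass, move right to (9,1)
Step 2: enter (9,1), '.' pass, move right to (9,2)
Step 3: enter (9,2), '.' pass, move right to (9,3)
Step 4: enter (9,3), '.' pass, move right to (9,4)
Step 5: enter (9,4), '.' pass, move right to (9,5)
Step 6: enter (9,5), '.' pass, move right to (9,6)
Step 7: enter (9,6), '.' pass, move right to (9,7)
Step 8: enter (9,7), '.' pass, move right to (9,8)
Step 9: enter (9,8), '.' pass, move right to (9,9)
Step 10: at (9,9) — EXIT via right edge, pos 9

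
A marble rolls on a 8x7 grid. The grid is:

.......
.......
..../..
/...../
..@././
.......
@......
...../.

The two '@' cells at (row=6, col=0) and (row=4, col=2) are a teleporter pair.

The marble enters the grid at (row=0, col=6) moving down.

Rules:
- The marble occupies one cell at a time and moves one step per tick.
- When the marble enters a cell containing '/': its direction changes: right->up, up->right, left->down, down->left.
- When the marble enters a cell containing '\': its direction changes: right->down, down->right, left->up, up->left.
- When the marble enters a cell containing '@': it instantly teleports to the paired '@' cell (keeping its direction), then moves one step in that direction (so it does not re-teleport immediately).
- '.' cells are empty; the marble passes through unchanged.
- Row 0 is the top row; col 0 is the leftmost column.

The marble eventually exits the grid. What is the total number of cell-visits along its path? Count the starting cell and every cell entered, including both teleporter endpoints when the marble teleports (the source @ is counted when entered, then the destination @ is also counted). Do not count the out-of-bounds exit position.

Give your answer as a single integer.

Answer: 17

Derivation:
Step 1: enter (0,6), '.' pass, move down to (1,6)
Step 2: enter (1,6), '.' pass, move down to (2,6)
Step 3: enter (2,6), '.' pass, move down to (3,6)
Step 4: enter (3,6), '/' deflects down->left, move left to (3,5)
Step 5: enter (3,5), '.' pass, move left to (3,4)
Step 6: enter (3,4), '.' pass, move left to (3,3)
Step 7: enter (3,3), '.' pass, move left to (3,2)
Step 8: enter (3,2), '.' pass, move left to (3,1)
Step 9: enter (3,1), '.' pass, move left to (3,0)
Step 10: enter (3,0), '/' deflects left->down, move down to (4,0)
Step 11: enter (4,0), '.' pass, move down to (5,0)
Step 12: enter (5,0), '.' pass, move down to (6,0)
Step 13: enter (6,0), '@' teleport (6,0)->(4,2), also enter (4,2), move down to (5,2)
Step 14: enter (5,2), '.' pass, move down to (6,2)
Step 15: enter (6,2), '.' pass, move down to (7,2)
Step 16: enter (7,2), '.' pass, move down to (8,2)
Step 17: at (8,2) — EXIT via bottom edge, pos 2
Path length (cell visits): 17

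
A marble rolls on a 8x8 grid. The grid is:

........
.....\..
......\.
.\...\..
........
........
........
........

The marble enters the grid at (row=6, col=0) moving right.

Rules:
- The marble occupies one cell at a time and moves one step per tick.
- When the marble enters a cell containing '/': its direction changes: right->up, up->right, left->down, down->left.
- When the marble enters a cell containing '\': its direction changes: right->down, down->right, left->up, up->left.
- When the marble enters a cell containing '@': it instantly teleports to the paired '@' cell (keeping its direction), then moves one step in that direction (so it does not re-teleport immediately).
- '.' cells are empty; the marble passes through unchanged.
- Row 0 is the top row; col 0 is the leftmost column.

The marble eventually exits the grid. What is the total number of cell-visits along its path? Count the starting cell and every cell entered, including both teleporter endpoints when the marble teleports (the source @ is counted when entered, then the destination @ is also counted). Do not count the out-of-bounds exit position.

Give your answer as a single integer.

Step 1: enter (6,0), '.' pass, move right to (6,1)
Step 2: enter (6,1), '.' pass, move right to (6,2)
Step 3: enter (6,2), '.' pass, move right to (6,3)
Step 4: enter (6,3), '.' pass, move right to (6,4)
Step 5: enter (6,4), '.' pass, move right to (6,5)
Step 6: enter (6,5), '.' pass, move right to (6,6)
Step 7: enter (6,6), '.' pass, move right to (6,7)
Step 8: enter (6,7), '.' pass, move right to (6,8)
Step 9: at (6,8) — EXIT via right edge, pos 6
Path length (cell visits): 8

Answer: 8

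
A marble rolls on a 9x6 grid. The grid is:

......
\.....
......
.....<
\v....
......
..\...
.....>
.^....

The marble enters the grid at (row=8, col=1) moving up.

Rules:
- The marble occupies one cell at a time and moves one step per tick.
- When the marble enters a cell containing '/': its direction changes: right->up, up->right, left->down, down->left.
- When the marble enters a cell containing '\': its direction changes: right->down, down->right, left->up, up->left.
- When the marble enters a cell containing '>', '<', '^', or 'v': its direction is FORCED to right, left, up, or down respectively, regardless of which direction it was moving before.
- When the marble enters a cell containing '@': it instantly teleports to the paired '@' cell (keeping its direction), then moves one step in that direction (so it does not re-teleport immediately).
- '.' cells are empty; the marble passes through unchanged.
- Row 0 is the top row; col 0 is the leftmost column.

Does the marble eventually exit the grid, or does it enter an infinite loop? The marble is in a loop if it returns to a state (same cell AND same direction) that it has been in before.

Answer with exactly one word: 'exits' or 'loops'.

Step 1: enter (8,1), '^' forces up->up, move up to (7,1)
Step 2: enter (7,1), '.' pass, move up to (6,1)
Step 3: enter (6,1), '.' pass, move up to (5,1)
Step 4: enter (5,1), '.' pass, move up to (4,1)
Step 5: enter (4,1), 'v' forces up->down, move down to (5,1)
Step 6: enter (5,1), '.' pass, move down to (6,1)
Step 7: enter (6,1), '.' pass, move down to (7,1)
Step 8: enter (7,1), '.' pass, move down to (8,1)
Step 9: enter (8,1), '^' forces down->up, move up to (7,1)
Step 10: at (7,1) dir=up — LOOP DETECTED (seen before)

Answer: loops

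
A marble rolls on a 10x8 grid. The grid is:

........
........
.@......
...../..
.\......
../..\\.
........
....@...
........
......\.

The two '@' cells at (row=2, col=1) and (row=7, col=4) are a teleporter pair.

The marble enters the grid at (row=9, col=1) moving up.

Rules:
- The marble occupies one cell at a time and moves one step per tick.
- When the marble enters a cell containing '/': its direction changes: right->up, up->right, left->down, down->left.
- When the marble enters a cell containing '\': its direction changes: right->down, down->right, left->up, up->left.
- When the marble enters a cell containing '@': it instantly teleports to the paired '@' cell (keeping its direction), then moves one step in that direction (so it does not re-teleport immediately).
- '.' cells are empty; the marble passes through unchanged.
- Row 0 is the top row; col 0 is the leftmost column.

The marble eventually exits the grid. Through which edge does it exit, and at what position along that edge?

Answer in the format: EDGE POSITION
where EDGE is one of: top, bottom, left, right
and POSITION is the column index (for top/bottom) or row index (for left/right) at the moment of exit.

Step 1: enter (9,1), '.' pass, move up to (8,1)
Step 2: enter (8,1), '.' pass, move up to (7,1)
Step 3: enter (7,1), '.' pass, move up to (6,1)
Step 4: enter (6,1), '.' pass, move up to (5,1)
Step 5: enter (5,1), '.' pass, move up to (4,1)
Step 6: enter (4,1), '\' deflects up->left, move left to (4,0)
Step 7: enter (4,0), '.' pass, move left to (4,-1)
Step 8: at (4,-1) — EXIT via left edge, pos 4

Answer: left 4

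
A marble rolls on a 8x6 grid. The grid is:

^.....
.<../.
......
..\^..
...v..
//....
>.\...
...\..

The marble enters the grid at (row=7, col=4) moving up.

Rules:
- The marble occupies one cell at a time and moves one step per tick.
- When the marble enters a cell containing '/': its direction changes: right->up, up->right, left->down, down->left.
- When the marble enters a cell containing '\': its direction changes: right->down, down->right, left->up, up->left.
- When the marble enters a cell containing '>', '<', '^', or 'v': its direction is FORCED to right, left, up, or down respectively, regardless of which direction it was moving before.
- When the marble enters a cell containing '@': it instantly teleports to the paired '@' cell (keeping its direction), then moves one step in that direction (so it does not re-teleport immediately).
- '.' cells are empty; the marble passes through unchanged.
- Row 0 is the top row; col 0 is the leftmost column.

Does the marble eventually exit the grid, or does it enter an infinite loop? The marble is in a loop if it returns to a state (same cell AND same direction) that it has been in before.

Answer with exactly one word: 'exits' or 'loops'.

Step 1: enter (7,4), '.' pass, move up to (6,4)
Step 2: enter (6,4), '.' pass, move up to (5,4)
Step 3: enter (5,4), '.' pass, move up to (4,4)
Step 4: enter (4,4), '.' pass, move up to (3,4)
Step 5: enter (3,4), '.' pass, move up to (2,4)
Step 6: enter (2,4), '.' pass, move up to (1,4)
Step 7: enter (1,4), '/' deflects up->right, move right to (1,5)
Step 8: enter (1,5), '.' pass, move right to (1,6)
Step 9: at (1,6) — EXIT via right edge, pos 1

Answer: exits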